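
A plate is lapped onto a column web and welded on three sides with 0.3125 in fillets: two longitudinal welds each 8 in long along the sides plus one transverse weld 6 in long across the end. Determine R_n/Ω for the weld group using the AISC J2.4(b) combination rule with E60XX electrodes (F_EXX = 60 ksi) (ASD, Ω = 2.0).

t_e = 0.707 × 0.3125 = 0.2209 in.
R_nwl = 0.6 × 60 × 0.2209 × 16 = 127.3 kips (longitudinal, 2 welds).
R_nwt = 0.6 × 60 × 0.2209 × 6 = 47.72 kips (transverse, base value).
(i) R_nwl + R_nwt = 175 kips; (ii) 0.85 R_nwl + 1.5 R_nwt = 179.8 kips.
R_n = max = 179.8 kips [governs: (ii)]; R_n/Ω = 89.88 kips.

R_n/Ω ≈ 89.9 kips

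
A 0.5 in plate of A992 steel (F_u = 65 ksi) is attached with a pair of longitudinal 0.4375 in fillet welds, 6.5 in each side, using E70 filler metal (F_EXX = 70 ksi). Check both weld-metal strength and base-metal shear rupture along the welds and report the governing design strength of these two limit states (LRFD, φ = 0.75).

φR_n ≈ 127 kip (weld metal governs)

t_e = 0.707 × 0.4375 = 0.3093 in; L = 13 in.
Weld metal: φR_n = 0.75 × 0.6 × 70 × 0.3093 × 13 = 126.7 kip.
Base metal (shear rupture): φR_n = 0.75 × 0.6 × 65 × 0.5 × 13 = 190.1 kip.
Governing: weld metal.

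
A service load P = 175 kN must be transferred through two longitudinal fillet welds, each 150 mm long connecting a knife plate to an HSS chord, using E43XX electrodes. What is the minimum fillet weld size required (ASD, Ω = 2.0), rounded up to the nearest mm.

w = 7 mm

E43XX → F_EXX = 430 MPa.
Total weld length L = 300 mm.
Required throat t_e = P × Ω / (0.6 F_EXX × L) = 175 × 2.0 / (0.6 × 430 × 300 × 10⁻³) = 4.522 mm.
Required leg w = t_e / 0.707 = 6.396 mm → use 7 mm.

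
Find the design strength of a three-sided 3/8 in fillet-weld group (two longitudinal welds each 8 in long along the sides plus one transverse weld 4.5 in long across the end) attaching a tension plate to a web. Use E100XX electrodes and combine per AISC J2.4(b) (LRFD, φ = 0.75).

φR_n ≈ 245 kips

E100XX → F_EXX = 100 ksi.
t_e = 0.707 × 0.375 = 0.2651 in.
R_nwl = 0.6 × 100 × 0.2651 × 16 = 254.5 kips (longitudinal, 2 welds).
R_nwt = 0.6 × 100 × 0.2651 × 4.5 = 71.58 kips (transverse, base value).
(i) R_nwl + R_nwt = 326.1 kips; (ii) 0.85 R_nwl + 1.5 R_nwt = 323.7 kips.
R_n = max = 326.1 kips [governs: (i)]; φR_n = 244.6 kips.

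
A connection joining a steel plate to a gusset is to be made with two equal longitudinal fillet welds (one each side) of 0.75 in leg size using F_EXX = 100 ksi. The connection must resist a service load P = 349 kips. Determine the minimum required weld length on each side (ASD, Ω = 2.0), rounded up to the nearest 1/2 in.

L = 11 in on each side

Throat t_e = 0.707 × 0.75 = 0.5302 in.
r_n/Ω = (0.6 × 100 × 0.5302) / 2.0 = 15.91 kip/in.
L_req = P / (r_n/Ω) = 349 / 15.91 = 21.94 in total.
Per side: 21.94 / 2 = 10.97 in.
Round up → use L = 11 in on each side.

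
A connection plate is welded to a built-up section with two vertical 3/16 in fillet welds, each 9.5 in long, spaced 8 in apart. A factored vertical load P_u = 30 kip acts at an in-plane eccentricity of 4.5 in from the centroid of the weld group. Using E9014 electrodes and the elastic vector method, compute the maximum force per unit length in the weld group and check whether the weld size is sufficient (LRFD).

E90XX → F_EXX = 90 ksi.
Total weld length L_w = 19 in. Treat welds as unit-width lines.
Polar moment about centroid: J = 2[d³/12 + d(b/2)²] = 2[9.5³/12 + 9.5×4²] = 446.9 in³.
Direct shear f_v = P/L_w = 30 / 19 = 1.579 kip/in (vertical).
Torsion M = P·e = 30 × 4.5 = 135 kip·in.
Critical point at (x, y) = (4, 4.75) from centroid. f_tx = M·y/J = 1.435 kip/in; f_ty = M·x/J = 1.208 kip/in.
Resultant f_max = √[f_tx² + (f_v + f_ty)²] = √[1.435² + (1.579 + 1.208)²] = 3.135 kip/in.
Capacity per unit length: φr_n = 0.75 × 0.6 × 90 × (0.707 × 0.1875) = 5.369 kip/in.
3.135 ≤ 5.369 → adequate.

f_max ≈ 3.13 kip/in; adequate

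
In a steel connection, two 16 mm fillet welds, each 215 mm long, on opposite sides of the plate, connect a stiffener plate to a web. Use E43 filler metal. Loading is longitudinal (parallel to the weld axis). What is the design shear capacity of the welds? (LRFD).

E43XX → F_EXX = 430 MPa.
Effective throat t_e = 0.707 × 16 = 11.31 mm.
Total length L = 430 mm; A_we = 11.31 × 430 = 4864 mm².
F_nw = 0.6 F_EXX = 0.6 × 430 = 258 MPa.
φR_n = 0.75 × 258 × 4864 × 10⁻³ = 941.2 kN.

φR_n ≈ 941 kN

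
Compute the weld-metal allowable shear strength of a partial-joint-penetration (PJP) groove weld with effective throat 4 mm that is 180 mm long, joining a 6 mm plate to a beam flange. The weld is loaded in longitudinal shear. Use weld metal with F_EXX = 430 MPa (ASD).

R_n/Ω ≈ 92.9 kN

Effective throat (given) t_e = 4 mm.
A_we = 4 × 180 = 720 mm².
F_nw = 0.6 F_EXX = 258 MPa.
R_n/Ω = (258 × 720) / 2.0 × 10⁻³ = 92.88 kN.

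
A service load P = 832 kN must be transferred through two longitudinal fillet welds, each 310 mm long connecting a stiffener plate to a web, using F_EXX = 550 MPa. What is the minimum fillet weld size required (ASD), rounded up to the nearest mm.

Total weld length L = 620 mm.
Required throat t_e = P × Ω / (0.6 F_EXX × L) = 832 × 2.0 / (0.6 × 550 × 620 × 10⁻³) = 8.133 mm.
Required leg w = t_e / 0.707 = 11.5 mm → use 12 mm.

w = 12 mm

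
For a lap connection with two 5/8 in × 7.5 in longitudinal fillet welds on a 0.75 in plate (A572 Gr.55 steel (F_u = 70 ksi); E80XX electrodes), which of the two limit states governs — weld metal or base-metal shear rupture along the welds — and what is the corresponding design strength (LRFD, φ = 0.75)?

φR_n ≈ 239 kips (weld metal governs)

E80XX → F_EXX = 80 ksi.
t_e = 0.707 × 0.625 = 0.4419 in; L = 15 in.
Weld metal: φR_n = 0.75 × 0.6 × 80 × 0.4419 × 15 = 238.6 kips.
Base metal (shear rupture): φR_n = 0.75 × 0.6 × 70 × 0.75 × 15 = 354.4 kips.
Governing: weld metal.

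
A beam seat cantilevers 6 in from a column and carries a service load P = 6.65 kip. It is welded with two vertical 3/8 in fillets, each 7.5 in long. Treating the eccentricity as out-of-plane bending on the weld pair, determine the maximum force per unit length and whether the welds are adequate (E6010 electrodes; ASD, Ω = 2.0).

f_max ≈ 2.17 kip/in; adequate

E60XX → F_EXX = 60 ksi.
L_w = 2 × 7.5 = 15 in; section modulus (unit throat) S = 2 × L²/6 = 18.75 in².
Direct shear f_v = P/L_w = 6.65/15 = 0.4433 kip/in.
Moment M = P × e = 6.65 × 6 = 39.9 kip·in; bending f_b = M/S = 2.128 kip/in.
f_max = √(f_v² + f_b²) = √(0.4433² + 2.128²) = 2.174 kip/in.
r_n/Ω = (1/2.0) × 0.6 × 60 × (0.707 × 0.375) = 4.772 kip/in → adequate.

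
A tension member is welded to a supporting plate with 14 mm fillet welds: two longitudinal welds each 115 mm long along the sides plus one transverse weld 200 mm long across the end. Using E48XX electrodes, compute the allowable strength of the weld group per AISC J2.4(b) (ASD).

E48XX → F_EXX = 480 MPa.
t_e = 0.707 × 14 = 9.898 mm.
R_nwl = 0.6 × 480 × 9.898 × 230 × 10⁻³ = 655.6 kN (longitudinal, 2 welds).
R_nwt = 0.6 × 480 × 9.898 × 200 × 10⁻³ = 570.1 kN (transverse, base value).
(i) R_nwl + R_nwt = 1226 kN; (ii) 0.85 R_nwl + 1.5 R_nwt = 1412 kN.
R_n = max = 1412 kN [governs: (ii)]; R_n/Ω = 706.2 kN.

R_n/Ω ≈ 706 kN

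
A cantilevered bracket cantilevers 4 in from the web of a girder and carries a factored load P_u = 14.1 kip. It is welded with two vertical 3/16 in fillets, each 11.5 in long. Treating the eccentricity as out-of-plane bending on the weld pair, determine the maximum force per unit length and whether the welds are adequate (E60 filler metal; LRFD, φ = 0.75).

E60XX → F_EXX = 60 ksi.
L_w = 2 × 11.5 = 23 in; section modulus (unit throat) S = 2 × L²/6 = 44.08 in².
Direct shear f_v = P/L_w = 14.1/23 = 0.613 kip/in.
Moment M = P × e = 14.1 × 4 = 56.4 kip·in; bending f_b = M/S = 1.279 kip/in.
f_max = √(f_v² + f_b²) = √(0.613² + 1.279²) = 1.419 kip/in.
φr_n = 0.75 × 0.6 × 60 × (0.707 × 0.1875) = 3.579 kip/in → adequate.

f_max ≈ 1.42 kip/in; adequate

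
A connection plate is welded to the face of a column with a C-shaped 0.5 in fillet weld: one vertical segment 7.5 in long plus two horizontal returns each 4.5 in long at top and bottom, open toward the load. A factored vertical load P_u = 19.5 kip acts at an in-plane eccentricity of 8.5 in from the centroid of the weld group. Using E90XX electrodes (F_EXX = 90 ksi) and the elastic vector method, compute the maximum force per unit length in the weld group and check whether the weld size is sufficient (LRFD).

f_max ≈ 5.03 kip/in; adequate

Total weld length L_w = 16.5 in. Treat welds as unit-width lines.
Centroid: x̄ = 2×4.5×2.25 / 16.5 = 1.227 in from the vertical weld.
Polar moment about centroid: J = I_x + I_y = [7.5³/12 + 2×4.5×3.75²] + [7.5×1.227² + 2(4.5³/12 + 4.5×1.023²)] = 197.6 in³.
Direct shear f_v = P/L_w = 19.5 / 16.5 = 1.182 kip/in (vertical).
Torsion M = P·e = 19.5 × 8.5 = 165.75 kip·in.
Critical point at (x, y) = (3.273, 3.75) from centroid. f_tx = M·y/J = 3.145 kip/in; f_ty = M·x/J = 2.745 kip/in.
Resultant f_max = √[f_tx² + (f_v + f_ty)²] = √[3.145² + (1.182 + 2.745)²] = 5.031 kip/in.
Capacity per unit length: φr_n = 0.75 × 0.6 × 90 × (0.707 × 0.5) = 14.32 kip/in.
5.031 ≤ 14.32 → adequate.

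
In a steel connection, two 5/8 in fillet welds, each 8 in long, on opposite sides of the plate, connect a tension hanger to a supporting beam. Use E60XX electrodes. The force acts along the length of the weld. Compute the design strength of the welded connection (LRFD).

φR_n ≈ 191 kip

E60XX → F_EXX = 60 ksi.
Effective throat t_e = 0.707 × 0.625 = 0.4419 in.
Total length L = 16 in; A_we = 0.4419 × 16 = 7.07 in².
F_nw = 0.6 F_EXX = 0.6 × 60 = 36 ksi.
φR_n = 0.75 × 36 × 7.07 = 190.9 kip.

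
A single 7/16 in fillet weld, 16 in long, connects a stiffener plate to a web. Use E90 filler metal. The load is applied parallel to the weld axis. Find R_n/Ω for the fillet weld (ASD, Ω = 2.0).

R_n/Ω ≈ 134 kips

E90XX → F_EXX = 90 ksi.
Effective throat t_e = 0.707 × 0.4375 = 0.3093 in.
Total length L = 16 in; A_we = 0.3093 × 16 = 4.949 in².
F_nw = 0.6 F_EXX = 0.6 × 90 = 54 ksi.
R_n = 54 × 4.949 = 267.2 kips; R_n/Ω = 267.2/2.0 = 133.6 kips.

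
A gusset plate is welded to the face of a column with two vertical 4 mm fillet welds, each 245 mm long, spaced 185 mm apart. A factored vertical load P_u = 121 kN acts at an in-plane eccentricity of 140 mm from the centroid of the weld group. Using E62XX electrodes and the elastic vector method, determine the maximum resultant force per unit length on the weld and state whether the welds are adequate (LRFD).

f_max ≈ 575 N/mm; adequate

E62XX → F_EXX = 620 MPa.
Total weld length L_w = 490 mm. Treat welds as unit-width lines.
Polar moment about centroid: J = 2[d³/12 + d(b/2)²] = 2[245³/12 + 245×92.5²] = 6644000 mm³.
Direct shear f_v = P/L_w = 121×10³ / 490 = 246.9 N/mm (vertical).
Torsion M = P·e = 121×10³ × 140 = 16940000 N·mm.
Critical point at (x, y) = (92.5, 122.5) from centroid. f_tx = M·y/J = 312.4 N/mm; f_ty = M·x/J = 235.9 N/mm.
Resultant f_max = √[f_tx² + (f_v + f_ty)²] = √[312.4² + (246.9 + 235.9)²] = 575 N/mm.
Capacity per unit length: φr_n = 0.75 × 0.6 × 620 × (0.707 × 4) = 789 N/mm.
575 ≤ 789 → adequate.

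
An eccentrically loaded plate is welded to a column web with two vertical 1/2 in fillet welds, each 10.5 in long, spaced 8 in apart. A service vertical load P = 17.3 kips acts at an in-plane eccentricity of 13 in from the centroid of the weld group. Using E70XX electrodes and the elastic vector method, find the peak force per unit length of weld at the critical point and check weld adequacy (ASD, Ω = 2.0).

E70XX → F_EXX = 70 ksi.
Total weld length L_w = 21 in. Treat welds as unit-width lines.
Polar moment about centroid: J = 2[d³/12 + d(b/2)²] = 2[10.5³/12 + 10.5×4²] = 528.9 in³.
Direct shear f_v = P/L_w = 17.3 / 21 = 0.8238 kip/in (vertical).
Torsion M = P·e = 17.3 × 13 = 224.9 kip·in.
Critical point at (x, y) = (4, 5.25) from centroid. f_tx = M·y/J = 2.232 kip/in; f_ty = M·x/J = 1.701 kip/in.
Resultant f_max = √[f_tx² + (f_v + f_ty)²] = √[2.232² + (0.8238 + 1.701)²] = 3.37 kip/in.
Capacity per unit length: r_n/Ω = (1/2.0) × 0.6 × 70 × (0.707 × 0.5) = 7.423 kip/in.
3.37 ≤ 7.423 → adequate.

f_max ≈ 3.37 kip/in; adequate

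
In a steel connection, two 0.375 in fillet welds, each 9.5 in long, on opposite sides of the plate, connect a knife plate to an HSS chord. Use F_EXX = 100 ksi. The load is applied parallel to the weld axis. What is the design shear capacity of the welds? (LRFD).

φR_n ≈ 227 kips

Effective throat t_e = 0.707 × 0.375 = 0.2651 in.
Total length L = 19 in; A_we = 0.2651 × 19 = 5.037 in².
F_nw = 0.6 F_EXX = 0.6 × 100 = 60 ksi.
φR_n = 0.75 × 60 × 5.037 = 226.7 kips.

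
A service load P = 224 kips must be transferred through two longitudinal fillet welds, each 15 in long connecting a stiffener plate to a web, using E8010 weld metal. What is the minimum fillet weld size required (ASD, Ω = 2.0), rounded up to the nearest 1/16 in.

E80XX → F_EXX = 80 ksi.
Total weld length L = 30 in.
Required throat t_e = P × Ω / (0.6 F_EXX × L) = 224 × 2.0 / (0.6 × 80 × 30) = 0.3111 in.
Required leg w = t_e / 0.707 = 0.44 in → use 1/2 in.

w = 1/2 in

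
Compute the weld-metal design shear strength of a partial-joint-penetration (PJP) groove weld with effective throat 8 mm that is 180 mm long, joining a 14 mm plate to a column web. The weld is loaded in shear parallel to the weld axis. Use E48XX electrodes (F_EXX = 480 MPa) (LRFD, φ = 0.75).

Effective throat (given) t_e = 8 mm.
A_we = 8 × 180 = 1440 mm².
F_nw = 0.6 F_EXX = 288 MPa.
φR_n = 0.75 × 288 × 1440 × 10⁻³ = 311 kN.

φR_n ≈ 311 kN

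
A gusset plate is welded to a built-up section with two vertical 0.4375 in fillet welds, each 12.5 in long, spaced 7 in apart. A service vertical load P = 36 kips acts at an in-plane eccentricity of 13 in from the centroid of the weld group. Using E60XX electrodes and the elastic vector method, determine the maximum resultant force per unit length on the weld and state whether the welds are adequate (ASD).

E60XX → F_EXX = 60 ksi.
Total weld length L_w = 25 in. Treat welds as unit-width lines.
Polar moment about centroid: J = 2[d³/12 + d(b/2)²] = 2[12.5³/12 + 12.5×3.5²] = 631.8 in³.
Direct shear f_v = P/L_w = 36 / 25 = 1.44 kip/in (vertical).
Torsion M = P·e = 36 × 13 = 468 kip·in.
Critical point at (x, y) = (3.5, 6.25) from centroid. f_tx = M·y/J = 4.63 kip/in; f_ty = M·x/J = 2.593 kip/in.
Resultant f_max = √[f_tx² + (f_v + f_ty)²] = √[4.63² + (1.44 + 2.593)²] = 6.14 kip/in.
Capacity per unit length: r_n/Ω = (1/2.0) × 0.6 × 60 × (0.707 × 0.4375) = 5.568 kip/in.
6.14 > 5.568 → NOT adequate.

f_max ≈ 6.14 kip/in; NOT adequate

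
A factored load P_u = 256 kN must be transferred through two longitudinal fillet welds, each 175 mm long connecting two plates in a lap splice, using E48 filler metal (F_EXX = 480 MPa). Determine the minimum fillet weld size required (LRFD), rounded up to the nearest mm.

w = 5 mm

Total weld length L = 350 mm.
Required throat t_e = P_u / (φ × 0.6 F_EXX × L) = 256 / (0.75 × 0.6 × 480 × 350 × 10⁻³) = 3.386 mm.
Required leg w = t_e / 0.707 = 4.79 mm → use 5 mm.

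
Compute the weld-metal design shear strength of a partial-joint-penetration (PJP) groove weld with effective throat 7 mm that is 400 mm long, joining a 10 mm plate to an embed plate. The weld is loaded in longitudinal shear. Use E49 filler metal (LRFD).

φR_n ≈ 617 kN

E49XX → F_EXX = 490 MPa.
Effective throat (given) t_e = 7 mm.
A_we = 7 × 400 = 2800 mm².
F_nw = 0.6 F_EXX = 294 MPa.
φR_n = 0.75 × 294 × 2800 × 10⁻³ = 617.4 kN.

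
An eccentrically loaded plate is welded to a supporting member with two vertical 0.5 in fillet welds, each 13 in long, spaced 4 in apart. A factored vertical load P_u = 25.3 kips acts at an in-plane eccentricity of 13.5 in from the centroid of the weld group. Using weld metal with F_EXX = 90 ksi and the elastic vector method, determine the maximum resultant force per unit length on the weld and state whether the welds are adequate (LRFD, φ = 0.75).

Total weld length L_w = 26 in. Treat welds as unit-width lines.
Polar moment about centroid: J = 2[d³/12 + d(b/2)²] = 2[13³/12 + 13×2²] = 470.2 in³.
Direct shear f_v = P/L_w = 25.3 / 26 = 0.9731 kip/in (vertical).
Torsion M = P·e = 25.3 × 13.5 = 341.55 kip·in.
Critical point at (x, y) = (2, 6.5) from centroid. f_tx = M·y/J = 4.722 kip/in; f_ty = M·x/J = 1.453 kip/in.
Resultant f_max = √[f_tx² + (f_v + f_ty)²] = √[4.722² + (0.9731 + 1.453)²] = 5.309 kip/in.
Capacity per unit length: φr_n = 0.75 × 0.6 × 90 × (0.707 × 0.5) = 14.32 kip/in.
5.309 ≤ 14.32 → adequate.

f_max ≈ 5.31 kip/in; adequate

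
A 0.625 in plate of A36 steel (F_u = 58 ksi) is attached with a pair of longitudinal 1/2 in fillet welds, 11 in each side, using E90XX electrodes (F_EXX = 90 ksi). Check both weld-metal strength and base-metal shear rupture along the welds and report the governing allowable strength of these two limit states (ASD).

R_n/Ω ≈ 210 kips (weld metal governs)

t_e = 0.707 × 0.5 = 0.3535 in; L = 22 in.
Weld metal: R_n/Ω = (1/2.0) × 0.6 × 90 × 0.3535 × 22 = 210 kips.
Base metal (shear rupture): R_n/Ω = (1/2.0) × 0.6 × 58 × 0.625 × 22 = 239.2 kips.
Governing: weld metal.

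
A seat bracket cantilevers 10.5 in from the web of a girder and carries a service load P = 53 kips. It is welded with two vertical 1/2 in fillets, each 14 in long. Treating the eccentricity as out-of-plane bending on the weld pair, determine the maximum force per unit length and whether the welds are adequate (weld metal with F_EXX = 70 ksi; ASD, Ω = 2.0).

L_w = 2 × 14 = 28 in; section modulus (unit throat) S = 2 × L²/6 = 65.33 in².
Direct shear f_v = P/L_w = 53/28 = 1.893 kip/in.
Moment M = P × e = 53 × 10.5 = 556.5 kip·in; bending f_b = M/S = 8.518 kip/in.
f_max = √(f_v² + f_b²) = √(1.893² + 8.518²) = 8.726 kip/in.
r_n/Ω = (1/2.0) × 0.6 × 70 × (0.707 × 0.5) = 7.423 kip/in → NOT adequate.

f_max ≈ 8.73 kip/in; NOT adequate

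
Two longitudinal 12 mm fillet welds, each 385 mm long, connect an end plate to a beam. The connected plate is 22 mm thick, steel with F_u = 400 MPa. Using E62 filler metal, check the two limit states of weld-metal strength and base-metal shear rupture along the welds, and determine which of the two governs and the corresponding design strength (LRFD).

φR_n ≈ 1820 kN (weld metal governs)

E62XX → F_EXX = 620 MPa.
t_e = 0.707 × 12 = 8.484 mm; L = 770 mm.
Weld metal: φR_n = 0.75 × 0.6 × 620 × 8.484 × 770 × 10⁻³ = 1823 kN.
Base metal (shear rupture): φR_n = 0.75 × 0.6 × 400 × 22 × 770 × 10⁻³ = 3049 kN.
Governing: weld metal.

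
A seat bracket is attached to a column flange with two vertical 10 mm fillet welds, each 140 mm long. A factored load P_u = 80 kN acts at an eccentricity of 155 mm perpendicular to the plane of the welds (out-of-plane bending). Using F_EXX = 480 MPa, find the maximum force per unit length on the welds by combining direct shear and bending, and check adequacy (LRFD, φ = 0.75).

f_max ≈ 1920 N/mm; NOT adequate

L_w = 2 × 140 = 280 mm; section modulus (unit throat) S = 2 × L²/6 = 6533 mm².
Direct shear f_v = P/L_w = 80×10³/280 = 285.7 N/mm.
Moment M = P × e = 80×10³ × 155 = 12400000 N·mm; bending f_b = M/S = 1898 N/mm.
f_max = √(f_v² + f_b²) = √(285.7² + 1898²) = 1919 N/mm.
φr_n = 0.75 × 0.6 × 480 × (0.707 × 10) = 1527 N/mm → NOT adequate.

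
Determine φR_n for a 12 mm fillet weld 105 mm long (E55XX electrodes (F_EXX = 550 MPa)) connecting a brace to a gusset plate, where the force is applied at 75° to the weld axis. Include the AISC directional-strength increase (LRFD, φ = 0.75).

t_e = 0.707 × 12 = 8.484 mm; A_we = 8.484 × 105 = 890.8 mm².
Directional factor: 1.0 + 0.5 sin^1.5(75°) = 1.475.
F_nw = 0.6 × 550 × 1.475 = 486.6 MPa.
φR_n = 0.75 × 486.6 × 890.8 × 10⁻³ = 325.1 kN.

φR_n ≈ 325 kN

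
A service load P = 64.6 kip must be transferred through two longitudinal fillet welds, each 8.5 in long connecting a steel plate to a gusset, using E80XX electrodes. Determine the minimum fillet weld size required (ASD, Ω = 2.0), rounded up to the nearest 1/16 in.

E80XX → F_EXX = 80 ksi.
Total weld length L = 17 in.
Required throat t_e = P × Ω / (0.6 F_EXX × L) = 64.6 × 2.0 / (0.6 × 80 × 17) = 0.1583 in.
Required leg w = t_e / 0.707 = 0.224 in → use 1/4 in.

w = 1/4 in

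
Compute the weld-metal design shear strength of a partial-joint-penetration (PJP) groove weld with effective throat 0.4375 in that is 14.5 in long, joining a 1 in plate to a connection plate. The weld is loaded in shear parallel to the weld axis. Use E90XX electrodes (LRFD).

E90XX → F_EXX = 90 ksi.
Effective throat (given) t_e = 0.4375 in.
A_we = 0.4375 × 14.5 = 6.344 in².
F_nw = 0.6 F_EXX = 54 ksi.
φR_n = 0.75 × 54 × 6.344 = 256.9 kip.

φR_n ≈ 257 kip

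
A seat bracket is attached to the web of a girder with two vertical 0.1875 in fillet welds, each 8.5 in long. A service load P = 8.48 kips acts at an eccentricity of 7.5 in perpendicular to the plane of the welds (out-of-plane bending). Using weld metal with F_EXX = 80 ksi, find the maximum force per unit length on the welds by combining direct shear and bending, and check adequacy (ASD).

L_w = 2 × 8.5 = 17 in; section modulus (unit throat) S = 2 × L²/6 = 24.08 in².
Direct shear f_v = P/L_w = 8.48/17 = 0.4988 kip/in.
Moment M = P × e = 8.48 × 7.5 = 63.6 kip·in; bending f_b = M/S = 2.641 kip/in.
f_max = √(f_v² + f_b²) = √(0.4988² + 2.641²) = 2.688 kip/in.
r_n/Ω = (1/2.0) × 0.6 × 80 × (0.707 × 0.1875) = 3.181 kip/in → adequate.

f_max ≈ 2.69 kip/in; adequate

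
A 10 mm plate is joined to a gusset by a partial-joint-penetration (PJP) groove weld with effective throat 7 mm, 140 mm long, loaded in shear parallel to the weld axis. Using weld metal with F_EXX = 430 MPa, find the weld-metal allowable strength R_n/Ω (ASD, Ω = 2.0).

R_n/Ω ≈ 126 kN

Effective throat (given) t_e = 7 mm.
A_we = 7 × 140 = 980 mm².
F_nw = 0.6 F_EXX = 258 MPa.
R_n/Ω = (258 × 980) / 2.0 × 10⁻³ = 126.4 kN.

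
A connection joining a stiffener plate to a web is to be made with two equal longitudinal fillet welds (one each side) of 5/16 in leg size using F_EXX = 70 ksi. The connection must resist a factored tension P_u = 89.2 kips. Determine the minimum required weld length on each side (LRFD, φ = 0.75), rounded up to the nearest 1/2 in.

Throat t_e = 0.707 × 0.3125 = 0.2209 in.
φr_n = 0.75 × 0.6 × 70 × 0.2209 = 6.96 kips/in.
L_req = P_u / φr_n = 89.2 / 6.96 = 12.82 in total.
Per side: 12.82 / 2 = 6.408 in.
Round up → use L = 6.5 in on each side.

L = 6.5 in on each side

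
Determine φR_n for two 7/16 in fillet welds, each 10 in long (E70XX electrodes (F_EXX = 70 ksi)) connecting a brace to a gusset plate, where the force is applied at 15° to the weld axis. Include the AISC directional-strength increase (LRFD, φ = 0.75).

φR_n ≈ 208 kips

t_e = 0.707 × 0.4375 = 0.3093 in; A_we = 0.3093 × 20 = 6.186 in².
Directional factor: 1.0 + 0.5 sin^1.5(15°) = 1.066.
F_nw = 0.6 × 70 × 1.066 = 44.77 ksi.
φR_n = 0.75 × 44.77 × 6.186 = 207.7 kips.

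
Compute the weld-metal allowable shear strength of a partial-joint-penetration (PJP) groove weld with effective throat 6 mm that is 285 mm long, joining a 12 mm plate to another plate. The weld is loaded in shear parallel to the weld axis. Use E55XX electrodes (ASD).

E55XX → F_EXX = 550 MPa.
Effective throat (given) t_e = 6 mm.
A_we = 6 × 285 = 1710 mm².
F_nw = 0.6 F_EXX = 330 MPa.
R_n/Ω = (330 × 1710) / 2.0 × 10⁻³ = 282.2 kN.

R_n/Ω ≈ 282 kN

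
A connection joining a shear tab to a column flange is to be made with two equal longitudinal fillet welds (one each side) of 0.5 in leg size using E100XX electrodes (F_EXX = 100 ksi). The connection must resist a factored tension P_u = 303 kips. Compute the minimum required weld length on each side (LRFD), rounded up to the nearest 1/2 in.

L = 10 in on each side

Throat t_e = 0.707 × 0.5 = 0.3535 in.
φr_n = 0.75 × 0.6 × 100 × 0.3535 = 15.91 kips/in.
L_req = P_u / φr_n = 303 / 15.91 = 19.05 in total.
Per side: 19.05 / 2 = 9.524 in.
Round up → use L = 10 in on each side.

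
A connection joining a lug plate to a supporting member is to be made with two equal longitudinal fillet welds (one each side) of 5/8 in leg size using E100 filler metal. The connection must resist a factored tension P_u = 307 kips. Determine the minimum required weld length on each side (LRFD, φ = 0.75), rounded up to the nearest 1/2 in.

L = 8 in on each side

E100XX → F_EXX = 100 ksi.
Throat t_e = 0.707 × 0.625 = 0.4419 in.
φr_n = 0.75 × 0.6 × 100 × 0.4419 = 19.88 kips/in.
L_req = P_u / φr_n = 307 / 19.88 = 15.44 in total.
Per side: 15.44 / 2 = 7.72 in.
Round up → use L = 8 in on each side.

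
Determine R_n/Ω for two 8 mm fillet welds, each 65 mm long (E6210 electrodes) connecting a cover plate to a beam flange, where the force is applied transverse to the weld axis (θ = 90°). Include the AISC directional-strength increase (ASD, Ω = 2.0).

E62XX → F_EXX = 620 MPa.
t_e = 0.707 × 8 = 5.656 mm; A_we = 5.656 × 130 = 735.3 mm².
Directional factor: 1.0 + 0.5 sin^1.5(90°) = 1.5.
F_nw = 0.6 × 620 × 1.5 = 558 MPa.
R_n/Ω = (558 × 735.3) / 2.0 × 10⁻³ = 205.1 kN.

R_n/Ω ≈ 205 kN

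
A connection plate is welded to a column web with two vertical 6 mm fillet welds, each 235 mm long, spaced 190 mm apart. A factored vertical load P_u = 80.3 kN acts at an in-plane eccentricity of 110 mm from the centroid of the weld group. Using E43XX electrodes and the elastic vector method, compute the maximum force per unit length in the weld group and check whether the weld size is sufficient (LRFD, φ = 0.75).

E43XX → F_EXX = 430 MPa.
Total weld length L_w = 470 mm. Treat welds as unit-width lines.
Polar moment about centroid: J = 2[d³/12 + d(b/2)²] = 2[235³/12 + 235×95²] = 6405000 mm³.
Direct shear f_v = P/L_w = 80.3×10³ / 470 = 170.9 N/mm (vertical).
Torsion M = P·e = 80.3×10³ × 110 = 8833000 N·mm.
Critical point at (x, y) = (95, 117.5) from centroid. f_tx = M·y/J = 162 N/mm; f_ty = M·x/J = 131 N/mm.
Resultant f_max = √[f_tx² + (f_v + f_ty)²] = √[162² + (170.9 + 131)²] = 342.6 N/mm.
Capacity per unit length: φr_n = 0.75 × 0.6 × 430 × (0.707 × 6) = 820.8 N/mm.
342.6 ≤ 820.8 → adequate.

f_max ≈ 343 N/mm; adequate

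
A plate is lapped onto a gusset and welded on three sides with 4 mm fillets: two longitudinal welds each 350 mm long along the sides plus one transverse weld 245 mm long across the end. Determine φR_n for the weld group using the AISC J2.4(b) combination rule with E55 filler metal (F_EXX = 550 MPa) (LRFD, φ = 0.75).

φR_n ≈ 674 kN

t_e = 0.707 × 4 = 2.828 mm.
R_nwl = 0.6 × 550 × 2.828 × 700 × 10⁻³ = 653.3 kN (longitudinal, 2 welds).
R_nwt = 0.6 × 550 × 2.828 × 245 × 10⁻³ = 228.6 kN (transverse, base value).
(i) R_nwl + R_nwt = 881.9 kN; (ii) 0.85 R_nwl + 1.5 R_nwt = 898.2 kN.
R_n = max = 898.2 kN [governs: (ii)]; φR_n = 673.7 kN.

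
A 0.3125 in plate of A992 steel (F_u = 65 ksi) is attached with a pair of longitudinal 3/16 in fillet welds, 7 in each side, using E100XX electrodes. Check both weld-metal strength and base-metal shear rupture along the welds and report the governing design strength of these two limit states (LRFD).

E100XX → F_EXX = 100 ksi.
t_e = 0.707 × 0.1875 = 0.1326 in; L = 14 in.
Weld metal: φR_n = 0.75 × 0.6 × 100 × 0.1326 × 14 = 83.51 kip.
Base metal (shear rupture): φR_n = 0.75 × 0.6 × 65 × 0.3125 × 14 = 128 kip.
Governing: weld metal.

φR_n ≈ 83.5 kip (weld metal governs)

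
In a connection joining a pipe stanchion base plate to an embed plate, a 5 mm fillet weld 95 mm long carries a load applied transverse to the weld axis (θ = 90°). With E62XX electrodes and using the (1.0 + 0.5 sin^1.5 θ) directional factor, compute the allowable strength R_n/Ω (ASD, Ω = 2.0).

R_n/Ω ≈ 93.7 kN

E62XX → F_EXX = 620 MPa.
t_e = 0.707 × 5 = 3.535 mm; A_we = 3.535 × 95 = 335.8 mm².
Directional factor: 1.0 + 0.5 sin^1.5(90°) = 1.5.
F_nw = 0.6 × 620 × 1.5 = 558 MPa.
R_n/Ω = (558 × 335.8) / 2.0 × 10⁻³ = 93.7 kN.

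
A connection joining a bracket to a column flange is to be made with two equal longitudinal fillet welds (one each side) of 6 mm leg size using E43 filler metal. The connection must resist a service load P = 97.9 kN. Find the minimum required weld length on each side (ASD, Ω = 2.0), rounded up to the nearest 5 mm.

E43XX → F_EXX = 430 MPa.
Throat t_e = 0.707 × 6 = 4.242 mm.
r_n/Ω = (0.6 × 430 × 4.242) / 2.0 = 547.2 N/mm = 0.5472 kN/mm.
L_req = P / (r_n/Ω) = 97.9 / 0.5472 = 178.9 mm total.
Per side: 178.9 / 2 = 89.45 mm.
Round up → use L = 90 mm on each side.

L = 90 mm on each side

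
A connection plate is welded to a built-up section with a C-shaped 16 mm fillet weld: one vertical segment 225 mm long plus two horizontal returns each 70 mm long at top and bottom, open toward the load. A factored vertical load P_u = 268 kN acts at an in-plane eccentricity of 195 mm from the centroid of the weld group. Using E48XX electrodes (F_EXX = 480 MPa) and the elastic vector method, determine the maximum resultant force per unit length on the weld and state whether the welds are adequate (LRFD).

Total weld length L_w = 365 mm. Treat welds as unit-width lines.
Centroid: x̄ = 2×70×35 / 365 = 13.42 mm from the vertical weld.
Polar moment about centroid: J = I_x + I_y = [225³/12 + 2×70×112.5²] + [225×13.42² + 2(70³/12 + 70×21.58²)] = 2884000 mm³.
Direct shear f_v = P/L_w = 268×10³ / 365 = 734.2 N/mm (vertical).
Torsion M = P·e = 268×10³ × 195 = 52260000 N·mm.
Critical point at (x, y) = (56.58, 112.5) from centroid. f_tx = M·y/J = 2039 N/mm; f_ty = M·x/J = 1025 N/mm.
Resultant f_max = √[f_tx² + (f_v + f_ty)²] = √[2039² + (734.2 + 1025)²] = 2693 N/mm.
Capacity per unit length: φr_n = 0.75 × 0.6 × 480 × (0.707 × 16) = 2443 N/mm.
2693 > 2443 → NOT adequate.

f_max ≈ 2690 N/mm; NOT adequate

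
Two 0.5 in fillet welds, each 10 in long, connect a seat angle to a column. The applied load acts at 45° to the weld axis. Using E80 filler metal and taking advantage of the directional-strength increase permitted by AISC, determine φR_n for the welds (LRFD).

φR_n ≈ 330 kips

E80XX → F_EXX = 80 ksi.
t_e = 0.707 × 0.5 = 0.3535 in; A_we = 0.3535 × 20 = 7.07 in².
Directional factor: 1.0 + 0.5 sin^1.5(45°) = 1.297.
F_nw = 0.6 × 80 × 1.297 = 62.27 ksi.
φR_n = 0.75 × 62.27 × 7.07 = 330.2 kips.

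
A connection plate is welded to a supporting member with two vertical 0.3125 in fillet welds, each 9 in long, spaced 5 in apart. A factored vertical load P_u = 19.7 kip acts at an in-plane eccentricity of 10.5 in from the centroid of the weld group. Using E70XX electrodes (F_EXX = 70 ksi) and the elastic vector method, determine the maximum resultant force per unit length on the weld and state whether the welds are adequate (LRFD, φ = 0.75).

Total weld length L_w = 18 in. Treat welds as unit-width lines.
Polar moment about centroid: J = 2[d³/12 + d(b/2)²] = 2[9³/12 + 9×2.5²] = 234 in³.
Direct shear f_v = P/L_w = 19.7 / 18 = 1.094 kip/in (vertical).
Torsion M = P·e = 19.7 × 10.5 = 206.85 kip·in.
Critical point at (x, y) = (2.5, 4.5) from centroid. f_tx = M·y/J = 3.978 kip/in; f_ty = M·x/J = 2.21 kip/in.
Resultant f_max = √[f_tx² + (f_v + f_ty)²] = √[3.978² + (1.094 + 2.21)²] = 5.171 kip/in.
Capacity per unit length: φr_n = 0.75 × 0.6 × 70 × (0.707 × 0.3125) = 6.96 kip/in.
5.171 ≤ 6.96 → adequate.

f_max ≈ 5.17 kip/in; adequate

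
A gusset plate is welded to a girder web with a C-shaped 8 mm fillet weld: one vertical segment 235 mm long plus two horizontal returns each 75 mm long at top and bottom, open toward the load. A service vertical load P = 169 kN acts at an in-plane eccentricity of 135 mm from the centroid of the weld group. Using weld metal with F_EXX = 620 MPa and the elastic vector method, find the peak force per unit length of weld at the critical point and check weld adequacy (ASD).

Total weld length L_w = 385 mm. Treat welds as unit-width lines.
Centroid: x̄ = 2×75×37.5 / 385 = 14.61 mm from the vertical weld.
Polar moment about centroid: J = I_x + I_y = [235³/12 + 2×75×117.5²] + [235×14.61² + 2(75³/12 + 75×22.89²)] = 3351000 mm³.
Direct shear f_v = P/L_w = 169×10³ / 385 = 439 N/mm (vertical).
Torsion M = P·e = 169×10³ × 135 = 22815000 N·mm.
Critical point at (x, y) = (60.39, 117.5) from centroid. f_tx = M·y/J = 799.9 N/mm; f_ty = M·x/J = 411.1 N/mm.
Resultant f_max = √[f_tx² + (f_v + f_ty)²] = √[799.9² + (439 + 411.1)²] = 1167 N/mm.
Capacity per unit length: r_n/Ω = (1/2.0) × 0.6 × 620 × (0.707 × 8) = 1052 N/mm.
1167 > 1052 → NOT adequate.

f_max ≈ 1170 N/mm; NOT adequate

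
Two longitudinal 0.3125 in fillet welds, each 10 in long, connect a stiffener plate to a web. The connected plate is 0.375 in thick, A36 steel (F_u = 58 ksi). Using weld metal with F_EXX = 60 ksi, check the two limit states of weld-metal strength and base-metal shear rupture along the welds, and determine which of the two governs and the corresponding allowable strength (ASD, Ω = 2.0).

R_n/Ω ≈ 79.5 kips (weld metal governs)

t_e = 0.707 × 0.3125 = 0.2209 in; L = 20 in.
Weld metal: R_n/Ω = (1/2.0) × 0.6 × 60 × 0.2209 × 20 = 79.54 kips.
Base metal (shear rupture): R_n/Ω = (1/2.0) × 0.6 × 58 × 0.375 × 20 = 130.5 kips.
Governing: weld metal.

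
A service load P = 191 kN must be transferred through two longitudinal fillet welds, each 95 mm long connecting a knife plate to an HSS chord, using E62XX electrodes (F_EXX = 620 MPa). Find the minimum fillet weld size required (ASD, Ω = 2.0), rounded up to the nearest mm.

w = 8 mm

Total weld length L = 190 mm.
Required throat t_e = P × Ω / (0.6 F_EXX × L) = 191 × 2.0 / (0.6 × 620 × 190 × 10⁻³) = 5.405 mm.
Required leg w = t_e / 0.707 = 7.644 mm → use 8 mm.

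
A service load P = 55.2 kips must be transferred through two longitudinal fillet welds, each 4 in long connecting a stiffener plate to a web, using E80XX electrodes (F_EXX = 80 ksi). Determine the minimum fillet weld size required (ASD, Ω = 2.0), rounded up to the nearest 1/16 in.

Total weld length L = 8 in.
Required throat t_e = P × Ω / (0.6 F_EXX × L) = 55.2 × 2.0 / (0.6 × 80 × 8) = 0.2875 in.
Required leg w = t_e / 0.707 = 0.4066 in → use 7/16 in.

w = 7/16 in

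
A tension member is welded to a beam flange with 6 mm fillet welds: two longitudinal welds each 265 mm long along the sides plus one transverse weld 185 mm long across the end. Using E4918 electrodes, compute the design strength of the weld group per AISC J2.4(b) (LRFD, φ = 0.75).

φR_n ≈ 681 kN

E49XX → F_EXX = 490 MPa.
t_e = 0.707 × 6 = 4.242 mm.
R_nwl = 0.6 × 490 × 4.242 × 530 × 10⁻³ = 661 kN (longitudinal, 2 welds).
R_nwt = 0.6 × 490 × 4.242 × 185 × 10⁻³ = 230.7 kN (transverse, base value).
(i) R_nwl + R_nwt = 891.7 kN; (ii) 0.85 R_nwl + 1.5 R_nwt = 907.9 kN.
R_n = max = 907.9 kN [governs: (ii)]; φR_n = 680.9 kN.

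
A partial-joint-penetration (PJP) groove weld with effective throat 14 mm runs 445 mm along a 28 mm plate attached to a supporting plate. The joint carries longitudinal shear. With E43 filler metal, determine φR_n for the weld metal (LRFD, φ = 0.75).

φR_n ≈ 1210 kN

E43XX → F_EXX = 430 MPa.
Effective throat (given) t_e = 14 mm.
A_we = 14 × 445 = 6230 mm².
F_nw = 0.6 F_EXX = 258 MPa.
φR_n = 0.75 × 258 × 6230 × 10⁻³ = 1206 kN.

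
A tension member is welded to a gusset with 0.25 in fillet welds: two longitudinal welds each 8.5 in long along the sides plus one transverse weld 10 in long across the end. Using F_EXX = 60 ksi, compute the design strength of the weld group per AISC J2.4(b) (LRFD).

t_e = 0.707 × 0.25 = 0.1767 in.
R_nwl = 0.6 × 60 × 0.1767 × 17 = 108.2 kips (longitudinal, 2 welds).
R_nwt = 0.6 × 60 × 0.1767 × 10 = 63.63 kips (transverse, base value).
(i) R_nwl + R_nwt = 171.8 kips; (ii) 0.85 R_nwl + 1.5 R_nwt = 187.4 kips.
R_n = max = 187.4 kips [governs: (ii)]; φR_n = 140.5 kips.

φR_n ≈ 141 kips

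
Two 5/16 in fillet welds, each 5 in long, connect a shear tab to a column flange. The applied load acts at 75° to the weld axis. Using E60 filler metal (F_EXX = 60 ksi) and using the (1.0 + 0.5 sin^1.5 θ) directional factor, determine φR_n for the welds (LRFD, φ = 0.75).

φR_n ≈ 88 kips

t_e = 0.707 × 0.3125 = 0.2209 in; A_we = 0.2209 × 10 = 2.209 in².
Directional factor: 1.0 + 0.5 sin^1.5(75°) = 1.475.
F_nw = 0.6 × 60 × 1.475 = 53.09 ksi.
φR_n = 0.75 × 53.09 × 2.209 = 87.97 kips.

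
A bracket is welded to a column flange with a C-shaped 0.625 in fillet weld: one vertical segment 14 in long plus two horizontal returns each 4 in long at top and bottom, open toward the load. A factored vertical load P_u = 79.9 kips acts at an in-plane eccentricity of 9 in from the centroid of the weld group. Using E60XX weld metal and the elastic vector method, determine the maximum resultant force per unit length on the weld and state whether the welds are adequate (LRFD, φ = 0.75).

E60XX → F_EXX = 60 ksi.
Total weld length L_w = 22 in. Treat welds as unit-width lines.
Centroid: x̄ = 2×4×2 / 22 = 0.7273 in from the vertical weld.
Polar moment about centroid: J = I_x + I_y = [14³/12 + 2×4×7²] + [14×0.7273² + 2(4³/12 + 4×1.273²)] = 651.7 in³.
Direct shear f_v = P/L_w = 79.9 / 22 = 3.632 kip/in (vertical).
Torsion M = P·e = 79.9 × 9 = 719.1 kip·in.
Critical point at (x, y) = (3.273, 7) from centroid. f_tx = M·y/J = 7.724 kip/in; f_ty = M·x/J = 3.611 kip/in.
Resultant f_max = √[f_tx² + (f_v + f_ty)²] = √[7.724² + (3.632 + 3.611)²] = 10.59 kip/in.
Capacity per unit length: φr_n = 0.75 × 0.6 × 60 × (0.707 × 0.625) = 11.93 kip/in.
10.59 ≤ 11.93 → adequate.

f_max ≈ 10.6 kip/in; adequate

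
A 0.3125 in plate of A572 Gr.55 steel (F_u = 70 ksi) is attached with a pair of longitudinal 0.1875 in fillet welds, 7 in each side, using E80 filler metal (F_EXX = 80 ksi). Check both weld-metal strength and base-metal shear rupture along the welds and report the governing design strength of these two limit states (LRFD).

φR_n ≈ 66.8 kip (weld metal governs)

t_e = 0.707 × 0.1875 = 0.1326 in; L = 14 in.
Weld metal: φR_n = 0.75 × 0.6 × 80 × 0.1326 × 14 = 66.81 kip.
Base metal (shear rupture): φR_n = 0.75 × 0.6 × 70 × 0.3125 × 14 = 137.8 kip.
Governing: weld metal.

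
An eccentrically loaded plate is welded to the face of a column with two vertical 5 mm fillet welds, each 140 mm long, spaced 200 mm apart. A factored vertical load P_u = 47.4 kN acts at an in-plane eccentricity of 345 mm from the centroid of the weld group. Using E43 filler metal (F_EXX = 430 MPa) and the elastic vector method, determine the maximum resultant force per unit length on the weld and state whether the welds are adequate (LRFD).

Total weld length L_w = 280 mm. Treat welds as unit-width lines.
Polar moment about centroid: J = 2[d³/12 + d(b/2)²] = 2[140³/12 + 140×100²] = 3257000 mm³.
Direct shear f_v = P/L_w = 47.4×10³ / 280 = 169.3 N/mm (vertical).
Torsion M = P·e = 47.4×10³ × 345 = 16353000 N·mm.
Critical point at (x, y) = (100, 70) from centroid. f_tx = M·y/J = 351.4 N/mm; f_ty = M·x/J = 502 N/mm.
Resultant f_max = √[f_tx² + (f_v + f_ty)²] = √[351.4² + (169.3 + 502)²] = 757.7 N/mm.
Capacity per unit length: φr_n = 0.75 × 0.6 × 430 × (0.707 × 5) = 684 N/mm.
757.7 > 684 → NOT adequate.

f_max ≈ 758 N/mm; NOT adequate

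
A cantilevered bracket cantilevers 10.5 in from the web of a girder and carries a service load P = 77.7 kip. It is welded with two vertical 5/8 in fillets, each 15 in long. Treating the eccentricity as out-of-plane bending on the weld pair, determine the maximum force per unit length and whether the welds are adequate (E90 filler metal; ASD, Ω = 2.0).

E90XX → F_EXX = 90 ksi.
L_w = 2 × 15 = 30 in; section modulus (unit throat) S = 2 × L²/6 = 75 in².
Direct shear f_v = P/L_w = 77.7/30 = 2.59 kip/in.
Moment M = P × e = 77.7 × 10.5 = 815.85 kip·in; bending f_b = M/S = 10.88 kip/in.
f_max = √(f_v² + f_b²) = √(2.59² + 10.88²) = 11.18 kip/in.
r_n/Ω = (1/2.0) × 0.6 × 90 × (0.707 × 0.625) = 11.93 kip/in → adequate.

f_max ≈ 11.2 kip/in; adequate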